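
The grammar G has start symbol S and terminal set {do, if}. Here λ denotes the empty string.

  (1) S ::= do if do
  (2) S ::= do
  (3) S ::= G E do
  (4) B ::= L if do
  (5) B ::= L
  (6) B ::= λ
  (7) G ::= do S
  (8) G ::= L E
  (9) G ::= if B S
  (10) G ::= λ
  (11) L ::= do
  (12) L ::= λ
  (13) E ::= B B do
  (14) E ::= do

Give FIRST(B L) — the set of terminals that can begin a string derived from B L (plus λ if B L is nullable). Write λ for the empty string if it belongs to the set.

FIRST(L): from L::=do we get {do}; from L::=λ we get {λ}. So FIRST(L) = {λ, do}.
FIRST(B): from B::=L if do we get {do, if}; from B::=L we get {λ, do}; from B::=λ we get {λ}. So FIRST(B) = {λ, do, if}.
FIRST(E): from E::=B B do we get {do, if}; from E::=do we get {do}. So FIRST(E) = {do, if}.
FIRST(G): from G::=do S we get {do}; from G::=L E we get {do, if}; from G::=if B S we get {if}; from G::=λ we get {λ}. So FIRST(G) = {λ, do, if}.
FIRST(S): from S::=do if do we get {do}; from S::=do we get {do}; from S::=G E do we get {do, if}. So FIRST(S) = {do, if}.
FIRST(B L): take FIRST of each symbol in turn, carrying on past any symbol whose FIRST contains λ; result {λ, do, if}.

{λ, do, if}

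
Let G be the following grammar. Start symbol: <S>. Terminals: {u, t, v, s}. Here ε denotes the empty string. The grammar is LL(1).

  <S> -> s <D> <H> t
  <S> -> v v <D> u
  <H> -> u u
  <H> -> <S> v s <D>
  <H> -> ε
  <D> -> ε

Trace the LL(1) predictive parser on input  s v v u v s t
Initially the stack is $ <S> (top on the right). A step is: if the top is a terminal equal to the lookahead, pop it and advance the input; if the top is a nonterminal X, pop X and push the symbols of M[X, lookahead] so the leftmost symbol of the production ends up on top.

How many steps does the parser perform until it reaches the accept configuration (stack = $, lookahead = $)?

13

step 1: stack=$ <S>  input=s v v u v s t $  — expand <S> -> s <D> <H> t
step 2: stack=$ t <H> <D> s  input=s v v u v s t $  — match s
step 3: stack=$ t <H> <D>  input=v v u v s t $  — expand <D> -> ε
step 4: stack=$ t <H>  input=v v u v s t $  — expand <H> -> <S> v s <D>
step 5: stack=$ t <D> s v <S>  input=v v u v s t $  — expand <S> -> v v <D> u
step 6: stack=$ t <D> s v u <D> v v  input=v v u v s t $  — match v
step 7: stack=$ t <D> s v u <D> v  input=v u v s t $  — match v
step 8: stack=$ t <D> s v u <D>  input=u v s t $  — expand <D> -> ε
step 9: stack=$ t <D> s v u  input=u v s t $  — match u
step 10: stack=$ t <D> s v  input=v s t $  — match v
step 11: stack=$ t <D> s  input=s t $  — match s
step 12: stack=$ t <D>  input=t $  — expand <D> -> ε
step 13: stack=$ t  input=t $  — match t
Accept reached after 13 steps.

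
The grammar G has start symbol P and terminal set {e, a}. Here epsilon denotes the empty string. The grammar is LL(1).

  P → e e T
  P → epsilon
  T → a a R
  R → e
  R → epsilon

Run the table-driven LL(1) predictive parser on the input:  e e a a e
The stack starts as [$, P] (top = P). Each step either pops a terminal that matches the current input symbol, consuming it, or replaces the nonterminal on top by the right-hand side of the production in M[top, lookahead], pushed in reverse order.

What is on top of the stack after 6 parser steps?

step 1: stack=$ P  input=e e a a e $  — expand P → e e T
step 2: stack=$ T e e  input=e e a a e $  — match e
step 3: stack=$ T e  input=e a a e $  — match e
step 4: stack=$ T  input=a a e $  — expand T → a a R
step 5: stack=$ R a a  input=a a e $  — match a
step 6: stack=$ R a  input=a e $  — match a
Stack after step 6: $ R (top = R).

R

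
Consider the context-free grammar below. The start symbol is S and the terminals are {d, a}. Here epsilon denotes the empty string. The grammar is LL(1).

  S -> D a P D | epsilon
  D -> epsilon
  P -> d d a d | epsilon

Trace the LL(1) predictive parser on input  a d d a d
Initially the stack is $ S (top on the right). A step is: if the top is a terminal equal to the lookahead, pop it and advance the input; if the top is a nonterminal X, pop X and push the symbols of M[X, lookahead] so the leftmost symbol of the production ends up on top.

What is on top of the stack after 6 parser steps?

step 1: stack=$ S  input=a d d a d $  — expand S -> D a P D
step 2: stack=$ D P a D  input=a d d a d $  — expand D -> epsilon
step 3: stack=$ D P a  input=a d d a d $  — match a
step 4: stack=$ D P  input=d d a d $  — expand P -> d d a d
step 5: stack=$ D d a d d  input=d d a d $  — match d
step 6: stack=$ D d a d  input=d a d $  — match d
Stack after step 6: $ D d a (top = a).

a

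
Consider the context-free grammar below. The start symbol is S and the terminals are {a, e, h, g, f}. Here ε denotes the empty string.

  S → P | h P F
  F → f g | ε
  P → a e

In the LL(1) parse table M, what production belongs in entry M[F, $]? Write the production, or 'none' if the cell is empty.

FIRST(F): from F→f g we get {f}; from F→ε we get {ε}. So FIRST(F) = {ε, f}.
FIRST(P): from P→a e we get {a}. So FIRST(P) = {a}.
FIRST(S): from S→P we get {a}; from S→h P F we get {h}. So FIRST(S) = {a, h}.
FOLLOW(S) includes $ since S is the start symbol.
FOLLOW(S): S appears on no right-hand side. Thus FOLLOW(S) = {$}.
FOLLOW(F): in S→h P F, the suffix after F is empty, so FOLLOW(F) ⊇ FOLLOW(S) = {$}. Thus FOLLOW(F) = {$}.
For F → f g: FIRST(f g) = {f}, so it goes in M[F, t] for t ∈ {f}.
For F → ε: FIRST(ε) = {ε}, so it goes in M[F, t] for t ∈ {}; since ε ∈ FIRST, also for every t ∈ FOLLOW(F) = {$}.

F → ε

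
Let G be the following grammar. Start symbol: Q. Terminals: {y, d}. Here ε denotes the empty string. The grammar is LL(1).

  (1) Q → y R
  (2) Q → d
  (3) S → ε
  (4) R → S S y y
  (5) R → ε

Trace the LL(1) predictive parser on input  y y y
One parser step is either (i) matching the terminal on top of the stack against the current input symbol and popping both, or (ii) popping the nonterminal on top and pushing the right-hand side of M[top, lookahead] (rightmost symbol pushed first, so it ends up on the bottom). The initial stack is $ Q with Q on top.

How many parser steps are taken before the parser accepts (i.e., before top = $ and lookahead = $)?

7

step 1: stack=$ Q  input=y y y $  — expand Q → y R
step 2: stack=$ R y  input=y y y $  — match y
step 3: stack=$ R  input=y y $  — expand R → S S y y
step 4: stack=$ y y S S  input=y y $  — expand S → ε
step 5: stack=$ y y S  input=y y $  — expand S → ε
step 6: stack=$ y y  input=y y $  — match y
step 7: stack=$ y  input=y $  — match y
Accept reached after 7 steps.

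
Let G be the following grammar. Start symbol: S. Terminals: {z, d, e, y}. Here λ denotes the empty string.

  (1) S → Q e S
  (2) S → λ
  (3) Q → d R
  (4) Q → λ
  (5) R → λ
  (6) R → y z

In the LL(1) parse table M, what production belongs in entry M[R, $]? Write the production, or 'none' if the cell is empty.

FIRST(Q): from Q→d R we get {d}; from Q→λ we get {λ}. So FIRST(Q) = {λ, d}.
FIRST(R): from R→λ we get {λ}; from R→y z we get {y}. So FIRST(R) = {λ, y}.
FIRST(S): from S→Q e S we get {d, e}; from S→λ we get {λ}. So FIRST(S) = {λ, d, e}.
FOLLOW(S) includes $ since S is the start symbol.
FOLLOW(Q): in S→Q e S, Q is followed by e S with FIRST {e}. Thus FOLLOW(Q) = {e}.
FOLLOW(R): in Q→d R, the suffix after R is empty, so FOLLOW(R) ⊇ FOLLOW(Q) = {e}. Thus FOLLOW(R) = {e}.
For R → λ: FIRST(λ) = {λ}, so it goes in M[R, t] for t ∈ {}; since λ ∈ FIRST, also for every t ∈ FOLLOW(R) = {e}.
For R → y z: FIRST(y z) = {y}, so it goes in M[R, t] for t ∈ {y}.
None of these place a production in M[R, $].

none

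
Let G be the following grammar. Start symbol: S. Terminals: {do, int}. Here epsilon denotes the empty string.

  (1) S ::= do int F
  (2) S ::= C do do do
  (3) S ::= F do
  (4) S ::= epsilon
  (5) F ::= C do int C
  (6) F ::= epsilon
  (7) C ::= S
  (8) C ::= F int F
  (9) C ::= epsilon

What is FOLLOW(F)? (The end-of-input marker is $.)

{$, do, int}

FIRST(S) = {epsilon, do, int}  (via C do do do, F do)
FIRST(F) = {epsilon, do, int}  (via C do int C)
FIRST(C) = {epsilon, do, int}  (via S, F int F)
FOLLOW(S) includes $ since S is the start symbol.
FOLLOW(S): in C::=S, the suffix after S is empty, so FOLLOW(S) ⊇ FOLLOW(C) = {$, do, int}. Thus FOLLOW(S) = {$, do, int}.
FOLLOW(F): in S::=do int F, the suffix after F is empty, so FOLLOW(F) ⊇ FOLLOW(S) = {$, do, int}; in S::=F do, F is followed by do with FIRST {do}; in C::=F int F (occurrence 1), F is followed by int F with FIRST {int}; in C::=F int F (occurrence 2), the suffix after F is empty, so FOLLOW(F) ⊇ FOLLOW(C) = {$, do, int}. Thus FOLLOW(F) = {$, do, int}.
FOLLOW(C): in S::=C do do do, C is followed by do do do with FIRST {do}; in F::=C do int C (occurrence 1), C is followed by do int C with FIRST {do}; in F::=C do int C (occurrence 2), the suffix after C is empty, so FOLLOW(C) ⊇ FOLLOW(F) = {$, do, int}. Thus FOLLOW(C) = {$, do, int}.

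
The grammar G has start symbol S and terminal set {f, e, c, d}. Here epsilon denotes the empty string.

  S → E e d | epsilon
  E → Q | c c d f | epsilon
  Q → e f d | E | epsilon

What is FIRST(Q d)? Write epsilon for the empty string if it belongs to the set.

FIRST(S) = {epsilon, c, e}  (via E e d)
FIRST(E) = {epsilon, c, e}  (via Q)
FIRST(Q) = {epsilon, c, e}  (via E)
FIRST(Q d): take FIRST of each symbol in turn, carrying on past any symbol whose FIRST contains epsilon; result {c, d, e}.

{c, d, e}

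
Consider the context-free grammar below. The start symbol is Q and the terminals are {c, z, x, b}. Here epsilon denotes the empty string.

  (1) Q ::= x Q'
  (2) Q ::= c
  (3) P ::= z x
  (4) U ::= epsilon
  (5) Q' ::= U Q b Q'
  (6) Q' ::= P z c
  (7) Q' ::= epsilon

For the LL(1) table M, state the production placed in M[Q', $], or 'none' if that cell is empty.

FIRST(Q): from Q::=x Q' we get {x}; from Q::=c we get {c}. So FIRST(Q) = {c, x}.
FIRST(P): from P::=z x we get {z}. So FIRST(P) = {z}.
FIRST(U): from U::=epsilon we get {epsilon}. So FIRST(U) = {epsilon}.
FIRST(Q'): from Q'::=U Q b Q' we get {c, x}; from Q'::=P z c we get {z}; from Q'::=epsilon we get {epsilon}. So FIRST(Q') = {epsilon, c, x, z}.
FOLLOW(Q) includes $ since Q is the start symbol.
FOLLOW(Q): in Q'::=U Q b Q', Q is followed by b Q' with FIRST {b}. Thus FOLLOW(Q) = {$, b}.
FOLLOW(Q'): in Q::=x Q', the suffix after Q' is empty, so FOLLOW(Q') ⊇ FOLLOW(Q) = {$, b}; in Q'::=U Q b Q', the suffix after Q' is empty (adds nothing new). Thus FOLLOW(Q') = {$, b}.
For Q' ::= U Q b Q': FIRST(U Q b Q') = {c, x}, so it goes in M[Q', t] for t ∈ {c, x}.
For Q' ::= P z c: FIRST(P z c) = {z}, so it goes in M[Q', t] for t ∈ {z}.
For Q' ::= epsilon: FIRST(epsilon) = {epsilon}, so it goes in M[Q', t] for t ∈ {}; since epsilon ∈ FIRST, also for every t ∈ FOLLOW(Q') = {$, b}.

Q' ::= epsilon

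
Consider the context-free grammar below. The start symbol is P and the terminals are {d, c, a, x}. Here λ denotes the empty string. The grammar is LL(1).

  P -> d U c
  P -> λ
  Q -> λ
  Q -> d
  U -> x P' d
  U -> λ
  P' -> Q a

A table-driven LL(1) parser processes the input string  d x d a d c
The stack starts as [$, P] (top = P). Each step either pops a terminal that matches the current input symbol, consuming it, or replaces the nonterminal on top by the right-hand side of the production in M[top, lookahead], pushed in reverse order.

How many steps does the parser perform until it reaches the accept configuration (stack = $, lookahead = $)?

      Stack       Input          Action
   1  $ P         d x d a d c $  expand P -> d U c
   2  $ c U d     d x d a d c $  match d
   3  $ c U       x d a d c $    expand U -> x P' d
   4  $ c d P' x  x d a d c $    match x
   5  $ c d P'    d a d c $      expand P' -> Q a
   6  $ c d a Q   d a d c $      expand Q -> d
   7  $ c d a d   d a d c $      match d
   8  $ c d a     a d c $        match a
   9  $ c d       d c $          match d
  10  $ c         c $            match c
Accept reached after 10 steps.

10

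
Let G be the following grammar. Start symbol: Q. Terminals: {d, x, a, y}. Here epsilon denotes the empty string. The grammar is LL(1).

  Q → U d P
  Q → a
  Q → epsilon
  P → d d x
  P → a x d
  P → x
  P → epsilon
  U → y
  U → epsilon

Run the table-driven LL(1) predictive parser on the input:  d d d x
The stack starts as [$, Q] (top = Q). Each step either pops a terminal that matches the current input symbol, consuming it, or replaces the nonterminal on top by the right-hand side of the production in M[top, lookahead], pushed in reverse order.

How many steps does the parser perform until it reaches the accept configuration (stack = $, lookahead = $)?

7

step 1: stack=$ Q  input=d d d x $  — expand Q → U d P
step 2: stack=$ P d U  input=d d d x $  — expand U → epsilon
step 3: stack=$ P d  input=d d d x $  — match d
step 4: stack=$ P  input=d d x $  — expand P → d d x
step 5: stack=$ x d d  input=d d x $  — match d
step 6: stack=$ x d  input=d x $  — match d
step 7: stack=$ x  input=x $  — match x
Accept reached after 7 steps.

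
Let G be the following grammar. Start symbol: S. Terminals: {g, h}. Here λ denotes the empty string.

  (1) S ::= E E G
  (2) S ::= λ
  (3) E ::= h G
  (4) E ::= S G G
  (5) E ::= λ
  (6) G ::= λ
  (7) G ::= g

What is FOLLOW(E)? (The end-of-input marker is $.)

FIRST(G) = {λ, g}
FIRST(S) = {λ, g, h}  (via E E G)
FIRST(E) = {λ, g, h}  (via S G G)
FOLLOW(S) includes $ since S is the start symbol.
FOLLOW(S): in E::=S G G, S is followed by G G with FIRST {λ, g}; in E::=S G G, the suffix after S is nullable, so FOLLOW(S) ⊇ FOLLOW(E) = {$, g, h}. Thus FOLLOW(S) = {$, g, h}.
FOLLOW(E): in S::=E E G (occurrence 1), E is followed by E G with FIRST {λ, g, h}; in S::=E E G (occurrence 1), the suffix after E is nullable, so FOLLOW(E) ⊇ FOLLOW(S) = {$, g, h}; in S::=E E G (occurrence 2), E is followed by G with FIRST {λ, g}; in S::=E E G (occurrence 2), the suffix after E is nullable, so FOLLOW(E) ⊇ FOLLOW(S) = {$, g, h}. Thus FOLLOW(E) = {$, g, h}.
FOLLOW(G): in S::=E E G, the suffix after G is empty, so FOLLOW(G) ⊇ FOLLOW(S) = {$, g, h}; in E::=h G, the suffix after G is empty, so FOLLOW(G) ⊇ FOLLOW(E) = {$, g, h}; in E::=S G G (occurrence 1), G is followed by G with FIRST {λ, g}; in E::=S G G (occurrence 1), the suffix after G is nullable, so FOLLOW(G) ⊇ FOLLOW(E) = {$, g, h}; in E::=S G G (occurrence 2), the suffix after G is empty, so FOLLOW(G) ⊇ FOLLOW(E) = {$, g, h}. Thus FOLLOW(G) = {$, g, h}.

{$, g, h}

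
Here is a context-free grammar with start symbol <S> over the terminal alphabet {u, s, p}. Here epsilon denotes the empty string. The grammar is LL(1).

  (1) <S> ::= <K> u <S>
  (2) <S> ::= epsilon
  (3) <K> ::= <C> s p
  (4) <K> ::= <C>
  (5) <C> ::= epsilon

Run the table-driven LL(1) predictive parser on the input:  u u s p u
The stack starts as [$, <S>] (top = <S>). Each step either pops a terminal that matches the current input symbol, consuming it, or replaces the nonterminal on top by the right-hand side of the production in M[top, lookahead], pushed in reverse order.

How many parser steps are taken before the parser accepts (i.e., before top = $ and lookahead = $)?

15

      Stack            Input        Action
   1  $ <S>            u u s p u $  expand <S> ::= <K> u <S>
   2  $ <S> u <K>      u u s p u $  expand <K> ::= <C>
   3  $ <S> u <C>      u u s p u $  expand <C> ::= epsilon
   4  $ <S> u          u u s p u $  match u
   5  $ <S>            u s p u $    expand <S> ::= <K> u <S>
   6  $ <S> u <K>      u s p u $    expand <K> ::= <C>
   7  $ <S> u <C>      u s p u $    expand <C> ::= epsilon
   8  $ <S> u          u s p u $    match u
   9  $ <S>            s p u $      expand <S> ::= <K> u <S>
  10  $ <S> u <K>      s p u $      expand <K> ::= <C> s p
  11  $ <S> u p s <C>  s p u $      expand <C> ::= epsilon
  12  $ <S> u p s      s p u $      match s
  13  $ <S> u p        p u $        match p
  14  $ <S> u          u $          match u
  15  $ <S>            $            expand <S> ::= epsilon
Accept reached after 15 steps.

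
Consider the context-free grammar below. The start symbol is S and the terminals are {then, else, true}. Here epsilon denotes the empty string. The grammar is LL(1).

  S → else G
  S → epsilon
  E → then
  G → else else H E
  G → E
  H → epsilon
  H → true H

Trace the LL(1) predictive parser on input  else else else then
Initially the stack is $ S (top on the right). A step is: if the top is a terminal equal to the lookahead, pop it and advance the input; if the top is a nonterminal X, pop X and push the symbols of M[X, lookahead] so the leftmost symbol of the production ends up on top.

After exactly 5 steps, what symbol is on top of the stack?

step 1: stack=$ S  input=else else else then $  — expand S → else G
step 2: stack=$ G else  input=else else else then $  — match else
step 3: stack=$ G  input=else else then $  — expand G → else else H E
step 4: stack=$ E H else else  input=else else then $  — match else
step 5: stack=$ E H else  input=else then $  — match else
Stack after step 5: $ E H (top = H).

H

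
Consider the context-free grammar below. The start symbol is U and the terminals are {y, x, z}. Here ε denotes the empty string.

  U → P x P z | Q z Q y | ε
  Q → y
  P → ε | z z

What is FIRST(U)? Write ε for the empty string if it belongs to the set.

FIRST(Q) = {y}
FIRST(P) = {ε, z}
FIRST(U) = {ε, x, y, z}  (via P x P z, Q z Q y)

{ε, x, y, z}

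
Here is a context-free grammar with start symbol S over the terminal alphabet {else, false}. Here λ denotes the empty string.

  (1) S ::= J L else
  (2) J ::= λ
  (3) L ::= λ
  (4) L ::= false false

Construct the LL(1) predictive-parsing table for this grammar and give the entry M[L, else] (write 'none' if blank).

L ::= λ

FIRST(J): from J::=λ we get {λ}. So FIRST(J) = {λ}.
FIRST(L): from L::=λ we get {λ}; from L::=false false we get {false}. So FIRST(L) = {λ, false}.
FIRST(S): from S::=J L else we get {else, false}. So FIRST(S) = {else, false}.
FOLLOW(S) includes $ since S is the start symbol.
FOLLOW(L): in S::=J L else, L is followed by else with FIRST {else}. Thus FOLLOW(L) = {else}.
For L ::= λ: FIRST(λ) = {λ}, so it goes in M[L, t] for t ∈ {}; since λ ∈ FIRST, also for every t ∈ FOLLOW(L) = {else}.
For L ::= false false: FIRST(false false) = {false}, so it goes in M[L, t] for t ∈ {false}.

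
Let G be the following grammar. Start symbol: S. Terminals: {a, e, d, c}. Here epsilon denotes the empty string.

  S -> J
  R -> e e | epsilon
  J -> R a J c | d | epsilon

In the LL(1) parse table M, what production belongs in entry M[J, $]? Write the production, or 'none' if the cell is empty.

J -> epsilon

FIRST(R) = {epsilon, e}
FIRST(J) = {epsilon, a, d, e}  (via R a J c)
FIRST(S) = {epsilon, a, d, e}  (via J)
FOLLOW(S) includes $ since S is the start symbol.
FOLLOW(S): S appears on no right-hand side. Thus FOLLOW(S) = {$}.
FOLLOW(J): in S->J, the suffix after J is empty, so FOLLOW(J) ⊇ FOLLOW(S) = {$}; in J->R a J c, J is followed by c with FIRST {c}. Thus FOLLOW(J) = {$, c}.
For J -> R a J c: FIRST(R a J c) = {a, e}, so it goes in M[J, t] for t ∈ {a, e}.
For J -> d: FIRST(d) = {d}, so it goes in M[J, t] for t ∈ {d}.
For J -> epsilon: FIRST(epsilon) = {epsilon}, so it goes in M[J, t] for t ∈ {}; since epsilon ∈ FIRST, also for every t ∈ FOLLOW(J) = {$, c}.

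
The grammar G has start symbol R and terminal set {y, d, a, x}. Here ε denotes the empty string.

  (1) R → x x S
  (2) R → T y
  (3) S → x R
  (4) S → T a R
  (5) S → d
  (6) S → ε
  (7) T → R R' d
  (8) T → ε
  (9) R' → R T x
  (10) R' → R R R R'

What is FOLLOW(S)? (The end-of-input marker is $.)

{$, x, y}

FIRST(R): from R→x x S we get {x}; from R→T y we get {x, y}. So FIRST(R) = {x, y}.
FIRST(T): from T→R R' d we get {x, y}; from T→ε we get {ε}. So FIRST(T) = {ε, x, y}.
FIRST(R'): from R'→R T x we get {x, y}; from R'→R R R R' we get {x, y}. So FIRST(R') = {x, y}.
FIRST(S): from S→x R we get {x}; from S→T a R we get {a, x, y}; from S→d we get {d}; from S→ε we get {ε}. So FIRST(S) = {ε, a, d, x, y}.
FOLLOW(R) includes $ since R is the start symbol.
FOLLOW(T): in R→T y, T is followed by y with FIRST {y}; in S→T a R, T is followed by a R with FIRST {a}; in R'→R T x, T is followed by x with FIRST {x}. Thus FOLLOW(T) = {a, x, y}.
FOLLOW(R'): in T→R R' d, R' is followed by d with FIRST {d}; in R'→R R R R', the suffix after R' is empty (adds nothing new). Thus FOLLOW(R') = {d}.
FOLLOW(R): in S→x R, the suffix after R is empty, so FOLLOW(R) ⊇ FOLLOW(S) = {$, x, y}; in S→T a R, the suffix after R is empty, so FOLLOW(R) ⊇ FOLLOW(S) = {$, x, y}; in T→R R' d, R is followed by R' d with FIRST {x, y}; in R'→R T x, R is followed by T x with FIRST {x, y}; in R'→R R R R' (occurrence 1), R is followed by R R R' with FIRST {x, y}; in R'→R R R R' (occurrence 2), R is followed by R R' with FIRST {x, y}; in R'→R R R R' (occurrence 3), R is followed by R' with FIRST {x, y}. Thus FOLLOW(R) = {$, x, y}.
FOLLOW(S): in R→x x S, the suffix after S is empty, so FOLLOW(S) ⊇ FOLLOW(R) = {$, x, y}. Thus FOLLOW(S) = {$, x, y}.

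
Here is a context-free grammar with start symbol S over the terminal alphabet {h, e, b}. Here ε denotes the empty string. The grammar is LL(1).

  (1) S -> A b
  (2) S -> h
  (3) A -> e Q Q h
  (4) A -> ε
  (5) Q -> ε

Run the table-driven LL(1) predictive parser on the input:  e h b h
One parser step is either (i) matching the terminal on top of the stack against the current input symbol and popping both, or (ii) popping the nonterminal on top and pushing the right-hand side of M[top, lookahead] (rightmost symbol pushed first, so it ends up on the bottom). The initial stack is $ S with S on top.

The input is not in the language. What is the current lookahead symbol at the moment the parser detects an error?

h

step 1: stack=$ S  input=e h b h $  — expand S -> A b
step 2: stack=$ b A  input=e h b h $  — expand A -> e Q Q h
step 3: stack=$ b h Q Q e  input=e h b h $  — match e
step 4: stack=$ b h Q Q  input=h b h $  — expand Q -> ε
step 5: stack=$ b h Q  input=h b h $  — expand Q -> ε
step 6: stack=$ b h  input=h b h $  — match h
step 7: stack=$ b  input=b h $  — match b
step 8: stack=$  input=h $  — error: stack empty but input remains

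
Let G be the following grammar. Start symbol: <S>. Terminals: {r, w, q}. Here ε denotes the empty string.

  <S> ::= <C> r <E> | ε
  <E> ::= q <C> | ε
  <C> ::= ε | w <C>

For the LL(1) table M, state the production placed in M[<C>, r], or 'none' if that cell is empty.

<C> ::= ε

FIRST(<E>): from <E>::=q <C> we get {q}; from <E>::=ε we get {ε}. So FIRST(<E>) = {ε, q}.
FIRST(<C>): from <C>::=ε we get {ε}; from <C>::=w <C> we get {w}. So FIRST(<C>) = {ε, w}.
FIRST(<S>): from <S>::=<C> r <E> we get {r, w}; from <S>::=ε we get {ε}. So FIRST(<S>) = {ε, r, w}.
FOLLOW(<S>) includes $ since <S> is the start symbol.
FOLLOW(<E>): in <S>::=<C> r <E>, the suffix after <E> is empty, so FOLLOW(<E>) ⊇ FOLLOW(<S>) = {$}. Thus FOLLOW(<E>) = {$}.
FOLLOW(<C>): in <S>::=<C> r <E>, <C> is followed by r <E> with FIRST {r}; in <E>::=q <C>, the suffix after <C> is empty, so FOLLOW(<C>) ⊇ FOLLOW(<E>) = {$}; in <C>::=w <C>, the suffix after <C> is empty (adds nothing new). Thus FOLLOW(<C>) = {$, r}.
For <C> ::= ε: FIRST(ε) = {ε}, so it goes in M[<C>, t] for t ∈ {}; since ε ∈ FIRST, also for every t ∈ FOLLOW(<C>) = {$, r}.
For <C> ::= w <C>: FIRST(w <C>) = {w}, so it goes in M[<C>, t] for t ∈ {w}.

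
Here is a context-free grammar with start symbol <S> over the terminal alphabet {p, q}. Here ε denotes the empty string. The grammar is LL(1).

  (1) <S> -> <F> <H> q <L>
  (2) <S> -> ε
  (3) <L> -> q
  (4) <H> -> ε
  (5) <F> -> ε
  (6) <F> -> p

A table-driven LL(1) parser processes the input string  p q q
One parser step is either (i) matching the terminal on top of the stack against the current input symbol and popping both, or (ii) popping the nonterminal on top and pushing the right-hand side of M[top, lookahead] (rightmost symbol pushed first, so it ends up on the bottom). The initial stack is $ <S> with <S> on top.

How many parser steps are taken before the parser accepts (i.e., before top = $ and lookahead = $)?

7

step 1: stack=$ <S>  input=p q q $  — expand <S> -> <F> <H> q <L>
step 2: stack=$ <L> q <H> <F>  input=p q q $  — expand <F> -> p
step 3: stack=$ <L> q <H> p  input=p q q $  — match p
step 4: stack=$ <L> q <H>  input=q q $  — expand <H> -> ε
step 5: stack=$ <L> q  input=q q $  — match q
step 6: stack=$ <L>  input=q $  — expand <L> -> q
step 7: stack=$ q  input=q $  — match q
Accept reached after 7 steps.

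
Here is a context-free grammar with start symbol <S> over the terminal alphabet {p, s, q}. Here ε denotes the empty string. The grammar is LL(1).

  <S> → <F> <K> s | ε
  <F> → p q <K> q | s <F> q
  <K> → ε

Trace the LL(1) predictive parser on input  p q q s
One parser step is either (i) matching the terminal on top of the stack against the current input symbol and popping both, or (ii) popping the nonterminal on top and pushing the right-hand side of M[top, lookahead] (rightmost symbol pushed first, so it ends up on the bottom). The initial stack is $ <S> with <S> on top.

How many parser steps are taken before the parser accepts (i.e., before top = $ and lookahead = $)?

step 1: stack=$ <S>  input=p q q s $  — expand <S> → <F> <K> s
step 2: stack=$ s <K> <F>  input=p q q s $  — expand <F> → p q <K> q
step 3: stack=$ s <K> q <K> q p  input=p q q s $  — match p
step 4: stack=$ s <K> q <K> q  input=q q s $  — match q
step 5: stack=$ s <K> q <K>  input=q s $  — expand <K> → ε
step 6: stack=$ s <K> q  input=q s $  — match q
step 7: stack=$ s <K>  input=s $  — expand <K> → ε
step 8: stack=$ s  input=s $  — match s
Accept reached after 8 steps.

8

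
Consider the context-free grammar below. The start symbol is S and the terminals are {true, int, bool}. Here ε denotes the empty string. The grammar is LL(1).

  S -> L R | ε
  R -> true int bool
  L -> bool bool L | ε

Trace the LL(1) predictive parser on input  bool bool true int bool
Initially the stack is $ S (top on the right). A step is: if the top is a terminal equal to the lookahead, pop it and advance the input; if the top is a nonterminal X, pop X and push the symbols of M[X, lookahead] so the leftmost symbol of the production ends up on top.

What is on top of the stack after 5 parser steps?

R

step 1: stack=$ S  input=bool bool true int bool $  — expand S -> L R
step 2: stack=$ R L  input=bool bool true int bool $  — expand L -> bool bool L
step 3: stack=$ R L bool bool  input=bool bool true int bool $  — match bool
step 4: stack=$ R L bool  input=bool true int bool $  — match bool
step 5: stack=$ R L  input=true int bool $  — expand L -> ε
Stack after step 5: $ R (top = R).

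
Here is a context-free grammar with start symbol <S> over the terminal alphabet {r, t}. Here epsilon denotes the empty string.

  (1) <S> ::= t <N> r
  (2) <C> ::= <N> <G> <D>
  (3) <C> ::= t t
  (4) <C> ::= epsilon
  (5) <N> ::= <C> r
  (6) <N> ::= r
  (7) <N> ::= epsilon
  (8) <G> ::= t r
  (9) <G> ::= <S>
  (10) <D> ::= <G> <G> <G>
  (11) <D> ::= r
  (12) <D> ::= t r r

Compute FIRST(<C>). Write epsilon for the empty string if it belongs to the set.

FIRST(<S>) = {t}
FIRST(<G>) = {t}  (via <S>)
FIRST(<D>) = {r, t}  (via <G> <G> <G>)
FIRST(<C>) = {epsilon, r, t}  (via <N> <G> <D>)
FIRST(<N>) = {epsilon, r, t}  (via <C> r)

{epsilon, r, t}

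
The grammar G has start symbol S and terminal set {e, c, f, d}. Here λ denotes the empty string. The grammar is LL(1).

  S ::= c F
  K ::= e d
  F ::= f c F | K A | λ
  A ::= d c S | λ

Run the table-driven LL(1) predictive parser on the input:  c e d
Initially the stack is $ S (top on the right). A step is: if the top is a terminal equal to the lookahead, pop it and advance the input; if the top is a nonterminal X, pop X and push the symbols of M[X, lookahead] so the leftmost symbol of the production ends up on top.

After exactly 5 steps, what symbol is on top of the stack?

     Stack    Input    Action
  1  $ S      c e d $  expand S ::= c F
  2  $ F c    c e d $  match c
  3  $ F      e d $    expand F ::= K A
  4  $ A K    e d $    expand K ::= e d
  5  $ A d e  e d $    match e
Stack after step 5: $ A d (top = d).

d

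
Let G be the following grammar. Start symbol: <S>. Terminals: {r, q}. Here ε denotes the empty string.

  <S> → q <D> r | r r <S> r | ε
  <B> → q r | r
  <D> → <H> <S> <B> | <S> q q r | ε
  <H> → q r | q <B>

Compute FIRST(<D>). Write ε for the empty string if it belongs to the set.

FIRST(<S>): from <S>→q <D> r we get {q}; from <S>→r r <S> r we get {r}; from <S>→ε we get {ε}. So FIRST(<S>) = {ε, q, r}.
FIRST(<B>): from <B>→q r we get {q}; from <B>→r we get {r}. So FIRST(<B>) = {q, r}.
FIRST(<H>): from <H>→q r we get {q}; from <H>→q <B> we get {q}. So FIRST(<H>) = {q}.
FIRST(<D>): from <D>→<H> <S> <B> we get {q}; from <D>→<S> q q r we get {q, r}; from <D>→ε we get {ε}. So FIRST(<D>) = {ε, q, r}.

{ε, q, r}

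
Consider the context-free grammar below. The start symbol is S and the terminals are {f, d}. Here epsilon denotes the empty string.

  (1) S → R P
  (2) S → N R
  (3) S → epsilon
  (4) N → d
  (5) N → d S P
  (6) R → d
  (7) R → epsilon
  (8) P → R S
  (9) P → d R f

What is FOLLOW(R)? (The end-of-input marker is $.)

{$, d, f}

FIRST(N) = {d}
FIRST(R) = {epsilon, d}
FIRST(S) = {epsilon, d}  (via R P, N R)
FIRST(P) = {epsilon, d}  (via R S)
FOLLOW(S) includes $ since S is the start symbol.
FOLLOW(S): in N→d S P, S is followed by P with FIRST {epsilon, d}; in N→d S P, the suffix after S is nullable, so FOLLOW(S) ⊇ FOLLOW(N) = {$, d}; in P→R S, the suffix after S is empty, so FOLLOW(S) ⊇ FOLLOW(P) = {$, d}. Thus FOLLOW(S) = {$, d}.
FOLLOW(N): in S→N R, N is followed by R with FIRST {epsilon, d}; in S→N R, the suffix after N is nullable, so FOLLOW(N) ⊇ FOLLOW(S) = {$, d}. Thus FOLLOW(N) = {$, d}.
FOLLOW(P): in S→R P, the suffix after P is empty, so FOLLOW(P) ⊇ FOLLOW(S) = {$, d}; in N→d S P, the suffix after P is empty, so FOLLOW(P) ⊇ FOLLOW(N) = {$, d}. Thus FOLLOW(P) = {$, d}.
FOLLOW(R): in S→R P, R is followed by P with FIRST {epsilon, d}; in S→R P, the suffix after R is nullable, so FOLLOW(R) ⊇ FOLLOW(S) = {$, d}; in S→N R, the suffix after R is empty, so FOLLOW(R) ⊇ FOLLOW(S) = {$, d}; in P→R S, R is followed by S with FIRST {epsilon, d}; in P→R S, the suffix after R is nullable, so FOLLOW(R) ⊇ FOLLOW(P) = {$, d}; in P→d R f, R is followed by f with FIRST {f}. Thus FOLLOW(R) = {$, d, f}.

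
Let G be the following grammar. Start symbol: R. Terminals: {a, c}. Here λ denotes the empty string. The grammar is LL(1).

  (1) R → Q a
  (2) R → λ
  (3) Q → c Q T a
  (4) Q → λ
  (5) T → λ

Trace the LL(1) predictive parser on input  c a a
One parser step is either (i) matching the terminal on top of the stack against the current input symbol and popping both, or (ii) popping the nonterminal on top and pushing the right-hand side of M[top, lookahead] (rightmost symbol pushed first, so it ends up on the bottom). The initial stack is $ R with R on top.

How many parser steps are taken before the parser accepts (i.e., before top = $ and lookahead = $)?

7

     Stack        Input    Action
  1  $ R          c a a $  expand R → Q a
  2  $ a Q        c a a $  expand Q → c Q T a
  3  $ a a T Q c  c a a $  match c
  4  $ a a T Q    a a $    expand Q → λ
  5  $ a a T      a a $    expand T → λ
  6  $ a a        a a $    match a
  7  $ a          a $      match a
Accept reached after 7 steps.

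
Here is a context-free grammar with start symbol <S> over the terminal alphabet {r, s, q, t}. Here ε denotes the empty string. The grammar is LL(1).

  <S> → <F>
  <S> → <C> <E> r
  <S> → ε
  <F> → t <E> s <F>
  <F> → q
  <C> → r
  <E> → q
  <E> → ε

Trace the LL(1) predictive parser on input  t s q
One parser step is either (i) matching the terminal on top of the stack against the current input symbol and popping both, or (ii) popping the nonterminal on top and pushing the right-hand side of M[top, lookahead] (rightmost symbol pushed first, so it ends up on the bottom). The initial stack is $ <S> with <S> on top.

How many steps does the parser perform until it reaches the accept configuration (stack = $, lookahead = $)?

     Stack          Input    Action
  1  $ <S>          t s q $  expand <S> → <F>
  2  $ <F>          t s q $  expand <F> → t <E> s <F>
  3  $ <F> s <E> t  t s q $  match t
  4  $ <F> s <E>    s q $    expand <E> → ε
  5  $ <F> s        s q $    match s
  6  $ <F>          q $      expand <F> → q
  7  $ q            q $      match q
Accept reached after 7 steps.

7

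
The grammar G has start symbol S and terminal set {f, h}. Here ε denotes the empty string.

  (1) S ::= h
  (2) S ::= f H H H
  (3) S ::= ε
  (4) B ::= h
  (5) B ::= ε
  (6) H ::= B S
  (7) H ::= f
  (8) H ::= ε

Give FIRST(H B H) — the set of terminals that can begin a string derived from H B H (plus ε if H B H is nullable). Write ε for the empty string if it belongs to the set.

FIRST(S) = {ε, f, h}
FIRST(B) = {ε, h}
FIRST(H) = {ε, f, h}  (via B S)
FIRST(H B H): take FIRST of each symbol in turn, carrying on past any symbol whose FIRST contains ε; result {ε, f, h}.

{ε, f, h}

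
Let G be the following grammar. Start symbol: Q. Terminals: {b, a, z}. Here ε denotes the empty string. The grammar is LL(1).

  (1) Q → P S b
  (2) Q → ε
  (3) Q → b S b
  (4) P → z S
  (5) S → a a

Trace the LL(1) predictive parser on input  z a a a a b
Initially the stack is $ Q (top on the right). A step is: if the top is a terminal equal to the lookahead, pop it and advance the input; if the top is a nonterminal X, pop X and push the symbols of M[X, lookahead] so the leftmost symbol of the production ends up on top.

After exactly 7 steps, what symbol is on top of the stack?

step 1: stack=$ Q  input=z a a a a b $  — expand Q → P S b
step 2: stack=$ b S P  input=z a a a a b $  — expand P → z S
step 3: stack=$ b S S z  input=z a a a a b $  — match z
step 4: stack=$ b S S  input=a a a a b $  — expand S → a a
step 5: stack=$ b S a a  input=a a a a b $  — match a
step 6: stack=$ b S a  input=a a a b $  — match a
step 7: stack=$ b S  input=a a b $  — expand S → a a
Stack after step 7: $ b a a (top = a).

a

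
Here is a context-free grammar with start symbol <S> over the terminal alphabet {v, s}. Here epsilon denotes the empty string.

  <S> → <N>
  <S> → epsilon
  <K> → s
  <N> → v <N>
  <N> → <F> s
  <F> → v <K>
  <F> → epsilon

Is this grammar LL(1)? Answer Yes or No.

No

FIRST(<S>) = {epsilon, s, v}
FIRST(<K>) = {s}
FIRST(<N>) = {s, v}
FIRST(<F>) = {epsilon, v}
FOLLOW(<S>) = {$}
FOLLOW(<K>) = {s}
FOLLOW(<N>) = {$}
FOLLOW(<F>) = {s}
Cell M[<N>, v] receives both <N> → v <N> and <N> → <F> s — the grammar is not LL(1).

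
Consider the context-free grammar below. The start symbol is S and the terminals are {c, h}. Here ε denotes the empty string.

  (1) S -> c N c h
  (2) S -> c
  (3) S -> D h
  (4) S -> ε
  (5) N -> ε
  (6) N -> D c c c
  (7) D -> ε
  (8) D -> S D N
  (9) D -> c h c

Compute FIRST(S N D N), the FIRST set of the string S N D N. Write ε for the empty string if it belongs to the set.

FIRST(S): from S->c N c h we get {c}; from S->c we get {c}; from S->D h we get {c, h}; from S->ε we get {ε}. So FIRST(S) = {ε, c, h}.
FIRST(N): from N->ε we get {ε}; from N->D c c c we get {c, h}. So FIRST(N) = {ε, c, h}.
FIRST(D): from D->ε we get {ε}; from D->S D N we get {ε, c, h}; from D->c h c we get {c}. So FIRST(D) = {ε, c, h}.
FIRST(S N D N): take FIRST of each symbol in turn, carrying on past any symbol whose FIRST contains ε; result {ε, c, h}.

{ε, c, h}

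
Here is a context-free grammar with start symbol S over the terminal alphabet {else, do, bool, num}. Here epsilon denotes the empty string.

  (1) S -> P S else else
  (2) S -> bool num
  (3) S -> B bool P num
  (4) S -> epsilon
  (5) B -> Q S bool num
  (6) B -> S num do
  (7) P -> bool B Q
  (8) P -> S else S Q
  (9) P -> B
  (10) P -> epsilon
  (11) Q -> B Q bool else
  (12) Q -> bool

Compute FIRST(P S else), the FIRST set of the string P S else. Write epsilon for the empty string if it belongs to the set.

FIRST(S) = {epsilon, bool, else, num}  (via P S else else, B bool P num)
FIRST(B) = {bool, else, num}  (via Q S bool num, S num do)
FIRST(P) = {epsilon, bool, else, num}  (via S else S Q, B)
FIRST(Q) = {bool, else, num}  (via B Q bool else)
FIRST(P S else): take FIRST of each symbol in turn, carrying on past any symbol whose FIRST contains epsilon; result {bool, else, num}.

{bool, else, num}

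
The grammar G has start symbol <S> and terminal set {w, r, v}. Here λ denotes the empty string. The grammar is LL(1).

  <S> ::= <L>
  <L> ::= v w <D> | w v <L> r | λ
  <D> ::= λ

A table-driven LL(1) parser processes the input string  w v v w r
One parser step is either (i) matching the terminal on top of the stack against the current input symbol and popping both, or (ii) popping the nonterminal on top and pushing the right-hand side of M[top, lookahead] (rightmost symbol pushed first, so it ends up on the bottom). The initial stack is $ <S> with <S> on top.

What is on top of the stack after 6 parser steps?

     Stack        Input        Action
  1  $ <S>        w v v w r $  expand <S> ::= <L>
  2  $ <L>        w v v w r $  expand <L> ::= w v <L> r
  3  $ r <L> v w  w v v w r $  match w
  4  $ r <L> v    v v w r $    match v
  5  $ r <L>      v w r $      expand <L> ::= v w <D>
  6  $ r <D> w v  v w r $      match v
Stack after step 6: $ r <D> w (top = w).

w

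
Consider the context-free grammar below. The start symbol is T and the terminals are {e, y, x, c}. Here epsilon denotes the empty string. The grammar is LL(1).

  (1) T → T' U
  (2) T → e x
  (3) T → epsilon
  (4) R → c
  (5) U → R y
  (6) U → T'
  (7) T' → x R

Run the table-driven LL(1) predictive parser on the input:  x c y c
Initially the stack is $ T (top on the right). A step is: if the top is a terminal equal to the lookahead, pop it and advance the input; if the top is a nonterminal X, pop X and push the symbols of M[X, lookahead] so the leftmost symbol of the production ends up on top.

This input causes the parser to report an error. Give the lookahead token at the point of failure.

y

step 1: stack=$ T  input=x c y c $  — expand T → T' U
step 2: stack=$ U T'  input=x c y c $  — expand T' → x R
step 3: stack=$ U R x  input=x c y c $  — match x
step 4: stack=$ U R  input=c y c $  — expand R → c
step 5: stack=$ U c  input=c y c $  — match c
step 6: stack=$ U  input=y c $  — error: M[U, y] is empty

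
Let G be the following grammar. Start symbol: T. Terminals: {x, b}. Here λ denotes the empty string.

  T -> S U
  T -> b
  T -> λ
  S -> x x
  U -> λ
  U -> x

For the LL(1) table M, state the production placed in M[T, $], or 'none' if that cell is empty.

T -> λ

FIRST(S): from S->x x we get {x}. So FIRST(S) = {x}.
FIRST(U): from U->λ we get {λ}; from U->x we get {x}. So FIRST(U) = {λ, x}.
FIRST(T): from T->S U we get {x}; from T->b we get {b}; from T->λ we get {λ}. So FIRST(T) = {λ, b, x}.
FOLLOW(T) includes $ since T is the start symbol.
FOLLOW(T): T appears on no right-hand side. Thus FOLLOW(T) = {$}.
For T -> S U: FIRST(S U) = {x}, so it goes in M[T, t] for t ∈ {x}.
For T -> b: FIRST(b) = {b}, so it goes in M[T, t] for t ∈ {b}.
For T -> λ: FIRST(λ) = {λ}, so it goes in M[T, t] for t ∈ {}; since λ ∈ FIRST, also for every t ∈ FOLLOW(T) = {$}.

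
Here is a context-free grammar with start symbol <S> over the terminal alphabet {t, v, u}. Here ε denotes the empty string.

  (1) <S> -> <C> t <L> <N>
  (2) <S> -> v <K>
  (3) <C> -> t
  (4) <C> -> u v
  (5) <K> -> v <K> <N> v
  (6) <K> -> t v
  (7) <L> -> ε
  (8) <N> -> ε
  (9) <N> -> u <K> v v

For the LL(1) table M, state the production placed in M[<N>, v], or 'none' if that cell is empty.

FIRST(<C>) = {t, u}
FIRST(<K>) = {t, v}
FIRST(<L>) = {ε}
FIRST(<N>) = {ε, u}
FIRST(<S>) = {t, u, v}  (via <C> t <L> <N>)
FOLLOW(<S>) includes $ since <S> is the start symbol.
FOLLOW(<S>): <S> appears on no right-hand side. Thus FOLLOW(<S>) = {$}.
FOLLOW(<N>): in <S>-><C> t <L> <N>, the suffix after <N> is empty, so FOLLOW(<N>) ⊇ FOLLOW(<S>) = {$}; in <K>->v <K> <N> v, <N> is followed by v with FIRST {v}. Thus FOLLOW(<N>) = {$, v}.
For <N> -> ε: FIRST(ε) = {ε}, so it goes in M[<N>, t] for t ∈ {}; since ε ∈ FIRST, also for every t ∈ FOLLOW(<N>) = {$, v}.
For <N> -> u <K> v v: FIRST(u <K> v v) = {u}, so it goes in M[<N>, t] for t ∈ {u}.

<N> -> ε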